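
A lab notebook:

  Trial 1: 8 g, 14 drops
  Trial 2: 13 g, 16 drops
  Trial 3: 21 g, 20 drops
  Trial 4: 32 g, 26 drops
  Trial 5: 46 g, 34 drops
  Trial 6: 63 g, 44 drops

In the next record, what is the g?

83

For the g, differences are 5, 8, 11, … (increasing by 3 each time): 8, 13, 21, 32, 46, 63 → 83.
Drops goes 14, 16, 20, 26, 34, 44 → 56 (differences are 2, 4, 6, … (increasing by 2 each time)).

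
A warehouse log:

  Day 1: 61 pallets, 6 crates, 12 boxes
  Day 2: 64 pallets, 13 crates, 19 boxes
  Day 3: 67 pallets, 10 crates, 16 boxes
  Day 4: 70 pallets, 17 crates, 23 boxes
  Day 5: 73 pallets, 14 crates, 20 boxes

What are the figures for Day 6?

Pallets goes 61, 64, 67, 70, 73 → 76 (+3 each step).
For the crates, alternating steps +7, −3, +7, −3, …: 6, 13, 10, 17, 14 → 21.
Boxes: 12, 19, 16, 23, 20 → 27 (always 6 more than the crates).
Putting it together: 76 pallets, 21 crates, 27 boxes.

76 pallets, 21 crates, 27 boxes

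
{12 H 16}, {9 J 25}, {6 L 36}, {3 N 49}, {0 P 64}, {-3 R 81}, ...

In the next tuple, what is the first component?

First component: 12, 9, 6, 3, 0, -3 → -6 (−3 each step).
Letter — letters move forward 2 places in the alphabet: H, J, L, N, P, R → T.
Third component — perfect squares: 4², 5², 6², …: 16, 25, 36, 49, 64, 81 → 100.

-6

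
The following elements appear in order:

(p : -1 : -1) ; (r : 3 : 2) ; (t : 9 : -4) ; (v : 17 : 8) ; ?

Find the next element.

For the letter, letters move forward 2 places in the alphabet: p, r, t, v → x.
Second component: -1, 3, 9, 17 → 27 (differences are 4, 6, 8, … (increasing by 2 each time)).
Third component: ×(-2) each step, so -1, 2, -4, 8 → -16.
Combining the parts gives (x : 27 : -16).

(x : 27 : -16)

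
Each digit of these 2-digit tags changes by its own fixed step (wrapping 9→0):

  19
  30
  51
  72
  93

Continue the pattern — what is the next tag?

14

First digit — +2 each step, mod 10: 1, 3, 5, 7, 9 → 1.
Second digit goes 9, 0, 1, 2, 3 → 4 (+1 each step, mod 10).
Putting it together: 14.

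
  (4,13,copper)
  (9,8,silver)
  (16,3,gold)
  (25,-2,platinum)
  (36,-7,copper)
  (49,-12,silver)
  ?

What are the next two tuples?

First coordinate: differences are 5, 7, 9, … (increasing by 2 each time); 4, 9, 16, 25, 36, 49 → 64 → 81.
Second coordinate — −5 each step: 13, 8, 3, -2, -7, -12 → -17 → -22.
For the metal, repeats copper → silver → gold → platinum: copper, silver, gold, platinum, copper, silver → gold → platinum.
Putting the parts together: (64,-17,gold) and then (81,-22,platinum).

(64,-17,gold), (81,-22,platinum)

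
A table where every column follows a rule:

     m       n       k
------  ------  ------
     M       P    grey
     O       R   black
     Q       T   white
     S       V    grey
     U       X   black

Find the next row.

W  Z  white

Column m: M, O, Q, S, U → W (letters move forward 2 places in the alphabet).
Column n: P, R, T, V, X → Z (letters move forward 2 places in the alphabet).
Column k: grey, black, white, grey, black → white (repeats grey → black → white).
Combining the parts gives W  Z  white.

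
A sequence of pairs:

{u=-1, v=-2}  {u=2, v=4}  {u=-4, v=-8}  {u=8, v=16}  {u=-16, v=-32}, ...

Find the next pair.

U — ×(-2) each step: -1, 2, -4, 8, -16 → 32.
V: always 2 × the u, so -2, 4, -8, 16, -32 → 64.
So the next pair is {u=32, v=64}.

{u=32, v=64}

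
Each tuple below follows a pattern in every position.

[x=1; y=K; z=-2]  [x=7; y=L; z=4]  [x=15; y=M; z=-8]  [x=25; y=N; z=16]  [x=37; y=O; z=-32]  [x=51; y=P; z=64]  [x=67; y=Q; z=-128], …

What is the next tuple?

[x=85; y=R; z=256]

X: differences are 6, 8, 10, … (increasing by 2 each time), so 1, 7, 15, 25, 37, 51, 67 → 85.
Y goes K, L, M, N, O, P, Q → R (letters move forward 1 place in the alphabet).
Z: ×(-2) each step, so -2, 4, -8, 16, -32, 64, -128 → 256.
Putting it together: [x=85; y=R; z=256].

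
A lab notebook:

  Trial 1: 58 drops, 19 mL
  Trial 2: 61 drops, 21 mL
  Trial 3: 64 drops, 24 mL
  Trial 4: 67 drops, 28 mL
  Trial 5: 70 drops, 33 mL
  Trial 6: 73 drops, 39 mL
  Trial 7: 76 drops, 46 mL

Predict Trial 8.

Drops: +3 each step; 58, 61, 64, 67, 70, 73, 76 → 79.
For the mL, differences are 2, 3, 4, … (increasing by 1 each time): 19, 21, 24, 28, 33, 39, 46 → 54.
Combining the parts gives 79 drops, 54 mL.

79 drops, 54 mL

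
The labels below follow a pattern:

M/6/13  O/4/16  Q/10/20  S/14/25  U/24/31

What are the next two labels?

Letter goes M, O, Q, S, U → W → Y (letters move forward 2 places in the alphabet).
Second component — each term is the sum of the two before it: 6, 4, 10, 14, 24 → 38 → 62.
Third component — differences are 3, 4, 5, … (increasing by 1 each time): 13, 16, 20, 25, 31 → 38 → 46.
Putting the parts together: W/38/38 and then Y/62/46.

W/38/38 then Y/62/46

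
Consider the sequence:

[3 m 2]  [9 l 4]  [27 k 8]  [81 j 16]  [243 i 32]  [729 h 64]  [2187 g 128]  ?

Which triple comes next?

[6561 f 256]

For the first slot, ×3 each step: 3, 9, 27, 81, 243, 729, 2187 → 6561.
Letter: m, l, k, j, i, h, g → f (letters move back 1 place in the alphabet).
Third slot: ×2 each step; 2, 4, 8, 16, 32, 64, 128 → 256.
So the next triple is [6561 f 256].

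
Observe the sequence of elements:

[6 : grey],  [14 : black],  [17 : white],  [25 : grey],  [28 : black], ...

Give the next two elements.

For the first component, alternating steps +8, +3, +8, +3, …: 6, 14, 17, 25, 28 → 36 → 39.
For the shade, repeats grey → black → white: grey, black, white, grey, black → white → grey.
So the next two elements are [36 : white] and [39 : grey].

[36 : white], [39 : grey]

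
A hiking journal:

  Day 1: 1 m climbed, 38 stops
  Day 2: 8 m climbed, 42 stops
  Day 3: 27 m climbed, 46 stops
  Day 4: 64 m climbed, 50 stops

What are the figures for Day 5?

M climbed — perfect cubes: 1³, 2³, 3³, …: 1, 8, 27, 64 → 125.
Stops: +4 each step; 38, 42, 46, 50 → 54.
Combining the parts gives 125 m climbed, 54 stops.

125 m climbed, 54 stops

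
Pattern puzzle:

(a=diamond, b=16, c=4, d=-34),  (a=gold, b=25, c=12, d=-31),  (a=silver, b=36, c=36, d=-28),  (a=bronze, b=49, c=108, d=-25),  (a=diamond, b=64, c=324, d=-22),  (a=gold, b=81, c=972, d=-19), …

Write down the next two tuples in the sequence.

A: repeats diamond → gold → silver → bronze; diamond, gold, silver, bronze, diamond, gold → silver → bronze.
B: perfect squares: 4², 5², 6², …; 16, 25, 36, 49, 64, 81 → 100 → 121.
C: 4, 12, 36, 108, 324, 972 → 2916 → 8748 (×3 each step).
D: -34, -31, -28, -25, -22, -19 → -16 → -13 (+3 each step).
Putting the parts together: (a=silver, b=100, c=2916, d=-16) and then (a=bronze, b=121, c=8748, d=-13).

(a=silver, b=100, c=2916, d=-16), (a=bronze, b=121, c=8748, d=-13)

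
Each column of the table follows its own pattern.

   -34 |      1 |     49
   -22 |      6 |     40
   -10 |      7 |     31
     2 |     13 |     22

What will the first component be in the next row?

For the first component, +12 each step: -34, -22, -10, 2 → 14.
Second component: each term is the sum of the two before it, so 1, 6, 7, 13 → 20.
Third component — −9 each step: 49, 40, 31, 22 → 13.

14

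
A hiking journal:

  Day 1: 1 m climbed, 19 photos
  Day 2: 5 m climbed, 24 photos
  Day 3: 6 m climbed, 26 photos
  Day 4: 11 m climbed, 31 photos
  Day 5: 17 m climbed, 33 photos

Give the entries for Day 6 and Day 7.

M climbed — each term is the sum of the two before it: 1, 5, 6, 11, 17 → 28 → 45.
Photos: 19, 24, 26, 31, 33 → 38 → 40 (alternating steps +5, +2, +5, +2, …).
Putting the parts together: 28 m climbed, 38 photos and then 45 m climbed, 40 photos.

28 m climbed, 38 photos; 45 m climbed, 40 photos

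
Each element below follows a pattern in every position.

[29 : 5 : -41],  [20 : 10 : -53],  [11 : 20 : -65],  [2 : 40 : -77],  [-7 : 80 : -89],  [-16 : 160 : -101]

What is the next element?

[-25 : 320 : -113]

First component goes 29, 20, 11, 2, -7, -16 → -25 (−9 each step).
Second component: ×2 each step; 5, 10, 20, 40, 80, 160 → 320.
Third component: −12 each step, so -41, -53, -65, -77, -89, -101 → -113.
Putting it together: [-25 : 320 : -113].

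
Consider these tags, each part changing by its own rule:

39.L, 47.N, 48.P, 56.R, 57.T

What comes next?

65.V

First component — alternating steps +8, +1, +8, +1, …: 39, 47, 48, 56, 57 → 65.
Letter: L, N, P, R, T → V (letters move forward 2 places in the alphabet).
Putting it together: 65.V.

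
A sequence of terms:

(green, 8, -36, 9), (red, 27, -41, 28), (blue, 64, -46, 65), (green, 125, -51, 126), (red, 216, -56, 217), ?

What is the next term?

(blue, 343, -61, 344)

Colour: green, red, blue, green, red → blue (repeats green → red → blue).
Second entry goes 8, 27, 64, 125, 216 → 343 (perfect cubes: 2³, 3³, 4³, …).
For the third entry, −5 each step: -36, -41, -46, -51, -56 → -61.
Fourth entry: 9, 28, 65, 126, 217 → 344 (always 1 more than the second entry).
Putting it together: (blue, 343, -61, 344).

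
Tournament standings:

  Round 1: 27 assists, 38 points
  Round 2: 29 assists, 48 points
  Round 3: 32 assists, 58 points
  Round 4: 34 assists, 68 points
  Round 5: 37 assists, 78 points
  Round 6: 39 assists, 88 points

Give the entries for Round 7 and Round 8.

42 assists, 98 points; 44 assists, 108 points

Assists: alternating steps +2, +3, +2, +3, …; 27, 29, 32, 34, 37, 39 → 42 → 44.
Points — +10 each step: 38, 48, 58, 68, 78, 88 → 98 → 108.
So the next two lines are 42 assists, 98 points and 44 assists, 108 points.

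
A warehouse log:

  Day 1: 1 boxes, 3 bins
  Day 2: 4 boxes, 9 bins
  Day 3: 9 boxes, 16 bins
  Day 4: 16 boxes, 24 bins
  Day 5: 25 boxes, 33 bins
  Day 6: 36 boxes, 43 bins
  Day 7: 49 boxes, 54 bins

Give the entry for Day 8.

64 boxes, 66 bins

For the boxes, perfect squares: 1², 2², 3², …: 1, 4, 9, 16, 25, 36, 49 → 64.
Bins goes 3, 9, 16, 24, 33, 43, 54 → 66 (differences are 6, 7, 8, … (increasing by 1 each time)).
So the next record is 64 boxes, 66 bins.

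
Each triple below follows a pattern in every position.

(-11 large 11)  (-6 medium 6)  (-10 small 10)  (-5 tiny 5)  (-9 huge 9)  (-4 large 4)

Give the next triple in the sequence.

(-8 medium 8)

First part: -11, -6, -10, -5, -9, -4 → -8 (alternating steps +5, −4, +5, −4, …).
Size goes large, medium, small, tiny, huge, large → medium (repeats large → medium → small → tiny → huge).
Third part: always the negative of the first part, so 11, 6, 10, 5, 9, 4 → 8.
Combining the parts gives (-8 medium 8).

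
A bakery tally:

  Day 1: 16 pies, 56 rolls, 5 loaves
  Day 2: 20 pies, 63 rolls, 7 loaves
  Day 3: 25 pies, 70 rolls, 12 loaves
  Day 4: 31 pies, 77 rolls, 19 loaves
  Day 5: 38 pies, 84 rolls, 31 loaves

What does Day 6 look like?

Pies: differences are 4, 5, 6, … (increasing by 1 each time); 16, 20, 25, 31, 38 → 46.
Rolls: +7 each step, so 56, 63, 70, 77, 84 → 91.
Loaves goes 5, 7, 12, 19, 31 → 50 (each term is the sum of the two before it).
Combining the parts gives 46 pies, 91 rolls, 50 loaves.

46 pies, 91 rolls, 50 loaves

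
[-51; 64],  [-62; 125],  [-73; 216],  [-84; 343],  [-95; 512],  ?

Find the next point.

[-106; 729]

First slot — −11 each step: -51, -62, -73, -84, -95 → -106.
For the second slot, perfect cubes: 4³, 5³, 6³, …: 64, 125, 216, 343, 512 → 729.
Combining the parts gives [-106; 729].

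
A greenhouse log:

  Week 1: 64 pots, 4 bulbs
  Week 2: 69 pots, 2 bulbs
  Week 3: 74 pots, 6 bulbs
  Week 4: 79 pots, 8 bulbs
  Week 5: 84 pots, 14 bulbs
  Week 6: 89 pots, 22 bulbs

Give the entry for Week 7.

Pots goes 64, 69, 74, 79, 84, 89 → 94 (+5 each step).
Bulbs: each term is the sum of the two before it; 4, 2, 6, 8, 14, 22 → 36.
So the next line is 94 pots, 36 bulbs.

94 pots, 36 bulbs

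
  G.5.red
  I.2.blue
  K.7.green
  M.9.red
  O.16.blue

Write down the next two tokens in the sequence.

For the letter, letters move forward 2 places in the alphabet: G, I, K, M, O → Q → S.
For the second component, each term is the sum of the two before it: 5, 2, 7, 9, 16 → 25 → 41.
Colour: repeats red → blue → green; red, blue, green, red, blue → green → red.
So the next two tokens are Q.25.green and S.41.red.

Q.25.green then S.41.red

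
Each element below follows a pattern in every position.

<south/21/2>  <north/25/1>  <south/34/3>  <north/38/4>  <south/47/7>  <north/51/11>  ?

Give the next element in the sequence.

<south/60/18>

Direction: alternates south ↔ north; south, north, south, north, south, north → south.
For the second component, alternating steps +4, +9, +4, +9, …: 21, 25, 34, 38, 47, 51 → 60.
Third component goes 2, 1, 3, 4, 7, 11 → 18 (each term is the sum of the two before it).
Putting it together: <south/60/18>.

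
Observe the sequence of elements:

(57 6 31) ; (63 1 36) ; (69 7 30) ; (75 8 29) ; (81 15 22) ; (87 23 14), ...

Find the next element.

(93 38 -1)

First slot: 57, 63, 69, 75, 81, 87 → 93 (+6 each step).
Second slot — each term is the sum of the two before it: 6, 1, 7, 8, 15, 23 → 38.
Third slot goes 31, 36, 30, 29, 22, 14 → -1 (together with the second slot always sums to 37).
So the next element is (93 38 -1).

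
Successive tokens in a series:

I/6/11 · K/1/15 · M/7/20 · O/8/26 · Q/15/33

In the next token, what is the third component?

Third component: differences are 4, 5, 6, … (increasing by 1 each time); 11, 15, 20, 26, 33 → 41.

41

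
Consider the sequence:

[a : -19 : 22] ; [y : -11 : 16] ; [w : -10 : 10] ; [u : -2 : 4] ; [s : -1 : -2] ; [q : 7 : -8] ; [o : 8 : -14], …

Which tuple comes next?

Letter goes a, y, w, u, s, q, o → m (letters move back 2 places in the alphabet, wrapping A→Z).
Second component: alternating steps +8, +1, +8, +1, …, so -19, -11, -10, -2, -1, 7, 8 → 16.
Third component goes 22, 16, 10, 4, -2, -8, -14 → -20 (−6 each step).
So the next tuple is [m : 16 : -20].

[m : 16 : -20]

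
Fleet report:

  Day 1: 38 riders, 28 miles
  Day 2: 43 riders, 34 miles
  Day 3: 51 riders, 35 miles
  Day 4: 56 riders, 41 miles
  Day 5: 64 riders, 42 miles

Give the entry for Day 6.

Riders: alternating steps +5, +8, +5, +8, …; 38, 43, 51, 56, 64 → 69.
Miles: 28, 34, 35, 41, 42 → 48 (alternating steps +6, +1, +6, +1, …).
Putting it together: 69 riders, 48 miles.

69 riders, 48 miles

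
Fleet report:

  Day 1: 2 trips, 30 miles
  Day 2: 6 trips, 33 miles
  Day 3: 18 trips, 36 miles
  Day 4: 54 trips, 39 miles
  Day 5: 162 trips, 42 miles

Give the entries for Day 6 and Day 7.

Trips: ×3 each step, so 2, 6, 18, 54, 162 → 486 → 1458.
Miles: +3 each step, so 30, 33, 36, 39, 42 → 45 → 48.
So the next two lines are 486 trips, 45 miles and 1458 trips, 48 miles.

486 trips, 45 miles; 1458 trips, 48 miles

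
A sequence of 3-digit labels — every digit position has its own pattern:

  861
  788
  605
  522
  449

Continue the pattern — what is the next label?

First digit: 8, 7, 6, 5, 4 → 3 (−1 each step, mod 10).
Second digit: +2 each step, mod 10, so 6, 8, 0, 2, 4 → 6.
Third digit: −3 each step, mod 10, so 1, 8, 5, 2, 9 → 6.
So the next label is 366.

366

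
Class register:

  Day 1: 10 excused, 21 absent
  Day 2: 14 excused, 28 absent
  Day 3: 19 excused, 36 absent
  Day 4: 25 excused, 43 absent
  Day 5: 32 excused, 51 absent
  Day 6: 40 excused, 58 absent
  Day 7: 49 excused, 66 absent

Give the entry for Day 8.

Excused — differences are 4, 5, 6, … (increasing by 1 each time): 10, 14, 19, 25, 32, 40, 49 → 59.
Absent: 21, 28, 36, 43, 51, 58, 66 → 73 (alternating steps +7, +8, +7, +8, …).
So the next line is 59 excused, 73 absent.

59 excused, 73 absent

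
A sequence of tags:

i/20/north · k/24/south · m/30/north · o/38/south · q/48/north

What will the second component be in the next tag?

60

Second component: differences are 4, 6, 8, … (increasing by 2 each time), so 20, 24, 30, 38, 48 → 60.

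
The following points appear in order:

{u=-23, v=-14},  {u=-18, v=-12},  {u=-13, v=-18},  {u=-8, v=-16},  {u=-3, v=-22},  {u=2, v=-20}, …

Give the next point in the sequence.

For the u, +5 each step: -23, -18, -13, -8, -3, 2 → 7.
V — alternating steps +2, −6, +2, −6, …: -14, -12, -18, -16, -22, -20 → -26.
Combining the parts gives {u=7, v=-26}.

{u=7, v=-26}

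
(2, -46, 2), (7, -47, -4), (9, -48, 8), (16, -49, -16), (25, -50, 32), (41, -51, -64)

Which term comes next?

First slot: each term is the sum of the two before it; 2, 7, 9, 16, 25, 41 → 66.
For the second slot, −1 each step: -46, -47, -48, -49, -50, -51 → -52.
Third slot — ×(-2) each step: 2, -4, 8, -16, 32, -64 → 128.
Combining the parts gives (66, -52, 128).

(66, -52, 128)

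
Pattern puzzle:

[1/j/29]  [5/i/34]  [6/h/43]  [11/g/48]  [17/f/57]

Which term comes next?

For the first component, each term is the sum of the two before it: 1, 5, 6, 11, 17 → 28.
Letter — letters move back 1 place in the alphabet: j, i, h, g, f → e.
Third component: alternating steps +5, +9, +5, +9, …, so 29, 34, 43, 48, 57 → 62.
Putting it together: [28/e/62].

[28/e/62]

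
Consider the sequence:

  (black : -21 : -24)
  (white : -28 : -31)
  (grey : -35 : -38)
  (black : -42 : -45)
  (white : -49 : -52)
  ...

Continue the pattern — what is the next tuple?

Shade: repeats black → white → grey, so black, white, grey, black, white → grey.
Second component goes -21, -28, -35, -42, -49 → -56 (−7 each step).
For the third component, always 3 less than the second component: -24, -31, -38, -45, -52 → -59.
Combining the parts gives (grey : -56 : -59).

(grey : -56 : -59)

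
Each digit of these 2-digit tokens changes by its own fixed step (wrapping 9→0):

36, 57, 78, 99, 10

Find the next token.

First digit: +2 each step, mod 10, so 3, 5, 7, 9, 1 → 3.
For the second digit, +1 each step, mod 10: 6, 7, 8, 9, 0 → 1.
So the next token is 31.

31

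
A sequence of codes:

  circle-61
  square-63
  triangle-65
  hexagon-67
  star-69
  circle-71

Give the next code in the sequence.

square-73

Shape goes circle, square, triangle, hexagon, star, circle → square (repeats circle → square → triangle → hexagon → star).
Second component: 61, 63, 65, 67, 69, 71 → 73 (+2 each step).
So the next code is square-73.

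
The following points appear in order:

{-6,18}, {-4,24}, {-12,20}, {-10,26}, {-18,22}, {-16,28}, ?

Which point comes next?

First slot: alternating steps +2, −8, +2, −8, …; -6, -4, -12, -10, -18, -16 → -24.
For the second slot, alternating steps +6, −4, +6, −4, …: 18, 24, 20, 26, 22, 28 → 24.
So the next point is {-24,24}.

{-24,24}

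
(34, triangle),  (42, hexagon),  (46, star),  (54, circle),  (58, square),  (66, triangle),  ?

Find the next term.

First component: alternating steps +8, +4, +8, +4, …, so 34, 42, 46, 54, 58, 66 → 70.
Shape: repeats triangle → hexagon → star → circle → square, so triangle, hexagon, star, circle, square, triangle → hexagon.
Combining the parts gives (70, hexagon).

(70, hexagon)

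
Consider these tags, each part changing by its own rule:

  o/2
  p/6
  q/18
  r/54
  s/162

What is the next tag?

Letter: letters move forward 1 place in the alphabet; o, p, q, r, s → t.
Second component — ×3 each step: 2, 6, 18, 54, 162 → 486.
Combining the parts gives t/486.

t/486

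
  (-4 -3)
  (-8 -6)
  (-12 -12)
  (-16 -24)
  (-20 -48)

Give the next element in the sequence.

(-24 -96)

First slot: −4 each step; -4, -8, -12, -16, -20 → -24.
Second slot: -3, -6, -12, -24, -48 → -96 (×2 each step).
Putting it together: (-24 -96).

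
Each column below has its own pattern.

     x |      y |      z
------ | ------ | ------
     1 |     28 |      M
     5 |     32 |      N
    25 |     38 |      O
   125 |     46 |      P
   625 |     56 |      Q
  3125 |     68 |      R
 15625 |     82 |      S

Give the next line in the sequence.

78125  98  T

Column x — ×5 each step: 1, 5, 25, 125, 625, 3125, 15625 → 78125.
Column y: differences are 4, 6, 8, … (increasing by 2 each time); 28, 32, 38, 46, 56, 68, 82 → 98.
Column z goes M, N, O, P, Q, R, S → T (letters move forward 1 place in the alphabet).
Putting it together: 78125  98  T.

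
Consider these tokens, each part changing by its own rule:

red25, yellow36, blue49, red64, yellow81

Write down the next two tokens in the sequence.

Colour: repeats red → yellow → blue; red, yellow, blue, red, yellow → blue → red.
Second component: perfect squares: 5², 6², 7², …, so 25, 36, 49, 64, 81 → 100 → 121.
Putting the parts together: blue100 and then red121.

blue100, red121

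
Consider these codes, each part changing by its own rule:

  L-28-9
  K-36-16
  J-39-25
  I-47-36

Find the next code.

H-50-49

Letter goes L, K, J, I → H (letters move back 1 place in the alphabet).
Second component: alternating steps +8, +3, +8, +3, …; 28, 36, 39, 47 → 50.
Third component — perfect squares: 3², 4², 5², …: 9, 16, 25, 36 → 49.
Putting it together: H-50-49.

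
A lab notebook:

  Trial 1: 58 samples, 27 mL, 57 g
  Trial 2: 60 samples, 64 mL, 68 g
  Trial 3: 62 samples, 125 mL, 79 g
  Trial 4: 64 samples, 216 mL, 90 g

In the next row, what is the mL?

ML goes 27, 64, 125, 216 → 343 (perfect cubes: 3³, 4³, 5³, …).

343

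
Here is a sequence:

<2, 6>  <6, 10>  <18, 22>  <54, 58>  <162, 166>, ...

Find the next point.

First value goes 2, 6, 18, 54, 162 → 486 (×3 each step).
Second value: always 4 more than the first value, so 6, 10, 22, 58, 166 → 490.
Combining the parts gives <486, 490>.

<486, 490>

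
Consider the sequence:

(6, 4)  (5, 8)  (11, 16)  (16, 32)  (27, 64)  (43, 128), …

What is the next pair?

For the first slot, each term is the sum of the two before it: 6, 5, 11, 16, 27, 43 → 70.
Second slot: ×2 each step, so 4, 8, 16, 32, 64, 128 → 256.
Combining the parts gives (70, 256).

(70, 256)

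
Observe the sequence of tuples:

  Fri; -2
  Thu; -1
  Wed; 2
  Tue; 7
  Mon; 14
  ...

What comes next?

Sun; 23

Day: runs backward through the weekdays Mon→Sun; Fri, Thu, Wed, Tue, Mon → Sun.
Second part: -2, -1, 2, 7, 14 → 23 (differences are 1, 3, 5, … (increasing by 2 each time)).
Putting it together: Sun; 23.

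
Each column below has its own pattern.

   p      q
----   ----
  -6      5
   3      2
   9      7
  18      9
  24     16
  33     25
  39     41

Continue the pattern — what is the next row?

Column p — alternating steps +9, +6, +9, +6, …: -6, 3, 9, 18, 24, 33, 39 → 48.
Column q goes 5, 2, 7, 9, 16, 25, 41 → 66 (each term is the sum of the two before it).
So the next row is 48  66.

48  66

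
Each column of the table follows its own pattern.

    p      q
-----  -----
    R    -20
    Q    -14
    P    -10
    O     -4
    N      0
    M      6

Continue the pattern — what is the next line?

L  10

Column p: letters move back 1 place in the alphabet, so R, Q, P, O, N, M → L.
Column q: alternating steps +6, +4, +6, +4, …, so -20, -14, -10, -4, 0, 6 → 10.
So the next line is L  10.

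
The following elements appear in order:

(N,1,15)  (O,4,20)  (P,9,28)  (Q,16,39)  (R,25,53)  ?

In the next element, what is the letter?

Letter goes N, O, P, Q, R → S (letters move forward 1 place in the alphabet).
Second entry: perfect squares: 1², 2², 3², …; 1, 4, 9, 16, 25 → 36.
Third entry: differences are 5, 8, 11, … (increasing by 3 each time), so 15, 20, 28, 39, 53 → 70.

S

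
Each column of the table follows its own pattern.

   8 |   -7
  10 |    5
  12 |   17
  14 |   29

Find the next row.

16  41

For the first component, +2 each step: 8, 10, 12, 14 → 16.
Second component goes -7, 5, 17, 29 → 41 (+12 each step).
Combining the parts gives 16  41.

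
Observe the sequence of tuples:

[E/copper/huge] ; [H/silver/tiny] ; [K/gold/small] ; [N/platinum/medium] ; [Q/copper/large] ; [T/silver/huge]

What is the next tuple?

Letter: letters move forward 3 places in the alphabet; E, H, K, N, Q, T → W.
Metal — repeats copper → silver → gold → platinum: copper, silver, gold, platinum, copper, silver → gold.
For the size, repeats huge → tiny → small → medium → large: huge, tiny, small, medium, large, huge → tiny.
Combining the parts gives [W/gold/tiny].

[W/gold/tiny]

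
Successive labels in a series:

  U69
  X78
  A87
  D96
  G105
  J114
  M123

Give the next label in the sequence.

For the letter, letters move forward 3 places in the alphabet, wrapping Z→A: U, X, A, D, G, J, M → P.
For the second component, +9 each step: 69, 78, 87, 96, 105, 114, 123 → 132.
Putting it together: P132.

P132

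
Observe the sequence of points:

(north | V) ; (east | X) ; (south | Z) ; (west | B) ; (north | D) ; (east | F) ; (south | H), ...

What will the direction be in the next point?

Direction: repeats north → east → south → west; north, east, south, west, north, east, south → west.
Letter: letters move forward 2 places in the alphabet, wrapping Z→A, so V, X, Z, B, D, F, H → J.

west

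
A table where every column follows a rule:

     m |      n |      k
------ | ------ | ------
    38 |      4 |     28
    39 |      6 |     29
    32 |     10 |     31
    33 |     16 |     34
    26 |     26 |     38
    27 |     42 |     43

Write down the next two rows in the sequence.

20  68  49; 21  110  56

For the column m, alternating steps +1, −7, +1, −7, …: 38, 39, 32, 33, 26, 27 → 20 → 21.
Column n: each term is the sum of the two before it; 4, 6, 10, 16, 26, 42 → 68 → 110.
Column k: differences are 1, 2, 3, … (increasing by 1 each time), so 28, 29, 31, 34, 38, 43 → 49 → 56.
Putting the parts together: 20  68  49 and then 21  110  56.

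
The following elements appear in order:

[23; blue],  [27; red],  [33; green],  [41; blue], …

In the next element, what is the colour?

red

Colour: repeats blue → red → green; blue, red, green, blue → red.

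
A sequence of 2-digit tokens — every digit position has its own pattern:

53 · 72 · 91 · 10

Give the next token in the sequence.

For the first digit, +2 each step, mod 10: 5, 7, 9, 1 → 3.
Second digit — −1 each step, mod 10: 3, 2, 1, 0 → 9.
So the next token is 39.

39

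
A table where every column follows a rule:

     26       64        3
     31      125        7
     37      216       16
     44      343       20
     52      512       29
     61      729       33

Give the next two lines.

71  1000  42; 82  1331  46

For the first component, differences are 5, 6, 7, … (increasing by 1 each time): 26, 31, 37, 44, 52, 61 → 71 → 82.
Second component — perfect cubes: 4³, 5³, 6³, …: 64, 125, 216, 343, 512, 729 → 1000 → 1331.
Third component goes 3, 7, 16, 20, 29, 33 → 42 → 46 (alternating steps +4, +9, +4, +9, …).
So the next two lines are 71  1000  42 and 82  1331  46.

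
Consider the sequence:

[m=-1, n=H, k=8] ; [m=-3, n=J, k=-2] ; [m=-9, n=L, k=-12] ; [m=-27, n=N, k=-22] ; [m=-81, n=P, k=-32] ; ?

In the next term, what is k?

-42

K — −10 each step: 8, -2, -12, -22, -32 → -42.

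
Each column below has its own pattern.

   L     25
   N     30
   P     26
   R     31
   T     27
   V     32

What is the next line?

X  28

Letter goes L, N, P, R, T, V → X (letters move forward 2 places in the alphabet).
Second component: alternating steps +5, −4, +5, −4, …; 25, 30, 26, 31, 27, 32 → 28.
Putting it together: X  28.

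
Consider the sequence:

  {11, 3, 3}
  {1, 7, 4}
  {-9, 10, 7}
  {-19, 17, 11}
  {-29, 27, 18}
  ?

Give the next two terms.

First part: −10 each step; 11, 1, -9, -19, -29 → -39 → -49.
Second part: 3, 7, 10, 17, 27 → 44 → 71 (each term is the sum of the two before it).
Third part: each term is the sum of the two before it, so 3, 4, 7, 11, 18 → 29 → 47.
Putting the parts together: {-39, 44, 29} and then {-49, 71, 47}.

{-39, 44, 29}, {-49, 71, 47}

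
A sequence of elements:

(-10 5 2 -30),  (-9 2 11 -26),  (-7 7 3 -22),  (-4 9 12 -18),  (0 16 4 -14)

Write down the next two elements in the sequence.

First slot — differences are 1, 2, 3, … (increasing by 1 each time): -10, -9, -7, -4, 0 → 5 → 11.
Second slot — each term is the sum of the two before it: 5, 2, 7, 9, 16 → 25 → 41.
Third slot goes 2, 11, 3, 12, 4 → 13 → 5 (alternating steps +9, −8, +9, −8, …).
Fourth slot — +4 each step: -30, -26, -22, -18, -14 → -10 → -6.
Putting the parts together: (5 25 13 -10) and then (11 41 5 -6).

(5 25 13 -10), (11 41 5 -6)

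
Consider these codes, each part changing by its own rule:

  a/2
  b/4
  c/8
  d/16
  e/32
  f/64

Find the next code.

Letter goes a, b, c, d, e, f → g (letters move forward 1 place in the alphabet).
Second component — ×2 each step: 2, 4, 8, 16, 32, 64 → 128.
Putting it together: g/128.

g/128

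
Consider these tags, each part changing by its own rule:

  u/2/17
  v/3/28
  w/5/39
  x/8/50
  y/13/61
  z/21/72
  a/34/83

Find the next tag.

For the letter, letters move forward 1 place in the alphabet, wrapping Z→A: u, v, w, x, y, z, a → b.
Second component: each term is the sum of the two before it; 2, 3, 5, 8, 13, 21, 34 → 55.
Third component: 17, 28, 39, 50, 61, 72, 83 → 94 (+11 each step).
Putting it together: b/55/94.

b/55/94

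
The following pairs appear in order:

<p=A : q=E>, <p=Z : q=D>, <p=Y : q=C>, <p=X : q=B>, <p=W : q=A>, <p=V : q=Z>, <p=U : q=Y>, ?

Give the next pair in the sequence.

<p=T : q=X>

P: letters move back 1 place in the alphabet, wrapping A→Z, so A, Z, Y, X, W, V, U → T.
Q: letters move back 1 place in the alphabet, wrapping A→Z, so E, D, C, B, A, Z, Y → X.
Combining the parts gives <p=T : q=X>.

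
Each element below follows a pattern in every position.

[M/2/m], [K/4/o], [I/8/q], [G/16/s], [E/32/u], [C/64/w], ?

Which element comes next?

First letter: M, K, I, G, E, C → A (letters move back 2 places in the alphabet).
For the second entry, ×2 each step: 2, 4, 8, 16, 32, 64 → 128.
Second letter — letters move forward 2 places in the alphabet: m, o, q, s, u, w → y.
Combining the parts gives [A/128/y].

[A/128/y]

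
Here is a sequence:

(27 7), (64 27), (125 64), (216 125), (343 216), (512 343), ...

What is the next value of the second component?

For the first component, perfect cubes: 3³, 4³, 5³, …: 27, 64, 125, 216, 343, 512 → 729.
For the second component, always the previous value of the first component: 7, 27, 64, 125, 216, 343 → 512.

512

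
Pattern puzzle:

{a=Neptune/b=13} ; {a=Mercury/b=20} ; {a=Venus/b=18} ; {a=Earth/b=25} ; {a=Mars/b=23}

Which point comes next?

{a=Jupiter/b=30}

A: runs through the planets Mercury→Neptune; Neptune, Mercury, Venus, Earth, Mars → Jupiter.
B: alternating steps +7, −2, +7, −2, …, so 13, 20, 18, 25, 23 → 30.
Combining the parts gives {a=Jupiter/b=30}.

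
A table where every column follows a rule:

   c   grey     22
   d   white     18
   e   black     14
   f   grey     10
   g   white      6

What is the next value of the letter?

h

Letter: letters move forward 1 place in the alphabet; c, d, e, f, g → h.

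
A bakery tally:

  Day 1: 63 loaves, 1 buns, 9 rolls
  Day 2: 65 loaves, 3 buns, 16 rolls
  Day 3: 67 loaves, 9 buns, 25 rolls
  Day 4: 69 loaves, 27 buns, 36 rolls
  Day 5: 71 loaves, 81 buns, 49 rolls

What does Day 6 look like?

73 loaves, 243 buns, 64 rolls

Loaves: 63, 65, 67, 69, 71 → 73 (+2 each step).
Buns: ×3 each step, so 1, 3, 9, 27, 81 → 243.
For the rolls, perfect squares: 3², 4², 5², …: 9, 16, 25, 36, 49 → 64.
So the next line is 73 loaves, 243 buns, 64 rolls.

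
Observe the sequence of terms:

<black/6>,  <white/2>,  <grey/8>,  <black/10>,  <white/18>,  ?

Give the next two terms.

Shade: repeats black → white → grey; black, white, grey, black, white → grey → black.
Second value: 6, 2, 8, 10, 18 → 28 → 46 (each term is the sum of the two before it).
Putting the parts together: <grey/28> and then <black/46>.

<grey/28>, <black/46>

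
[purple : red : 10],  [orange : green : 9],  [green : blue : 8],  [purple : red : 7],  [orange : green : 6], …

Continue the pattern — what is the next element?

[green : blue : 5]

First colour goes purple, orange, green, purple, orange → green (repeats purple → orange → green).
Second colour — repeats red → green → blue: red, green, blue, red, green → blue.
Third component — −1 each step: 10, 9, 8, 7, 6 → 5.
Putting it together: [green : blue : 5].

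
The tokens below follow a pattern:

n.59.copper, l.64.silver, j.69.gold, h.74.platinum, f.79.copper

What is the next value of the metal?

Metal — repeats copper → silver → gold → platinum: copper, silver, gold, platinum, copper → silver.

silver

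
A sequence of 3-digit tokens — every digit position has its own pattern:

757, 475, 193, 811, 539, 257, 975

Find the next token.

First digit — −3 each step, mod 10: 7, 4, 1, 8, 5, 2, 9 → 6.
Second digit — +2 each step, mod 10: 5, 7, 9, 1, 3, 5, 7 → 9.
Third digit: −2 each step, mod 10; 7, 5, 3, 1, 9, 7, 5 → 3.
Combining the parts gives 693.

693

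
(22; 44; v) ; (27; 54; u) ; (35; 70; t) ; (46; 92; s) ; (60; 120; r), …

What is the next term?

First value — differences are 5, 8, 11, … (increasing by 3 each time): 22, 27, 35, 46, 60 → 77.
For the second value, always 2 × the first value: 44, 54, 70, 92, 120 → 154.
Letter — letters move back 1 place in the alphabet: v, u, t, s, r → q.
So the next term is (77; 154; q).

(77; 154; q)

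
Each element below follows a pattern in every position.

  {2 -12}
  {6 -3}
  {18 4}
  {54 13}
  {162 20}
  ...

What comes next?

{486 29}

First value: ×3 each step; 2, 6, 18, 54, 162 → 486.
Second value: alternating steps +9, +7, +9, +7, …; -12, -3, 4, 13, 20 → 29.
So the next element is {486 29}.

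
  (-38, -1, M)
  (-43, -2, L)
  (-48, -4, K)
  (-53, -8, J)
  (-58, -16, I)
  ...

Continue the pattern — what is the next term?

(-63, -32, H)

First entry — −5 each step: -38, -43, -48, -53, -58 → -63.
Second entry: -1, -2, -4, -8, -16 → -32 (×2 each step).
Letter goes M, L, K, J, I → H (letters move back 1 place in the alphabet).
Putting it together: (-63, -32, H).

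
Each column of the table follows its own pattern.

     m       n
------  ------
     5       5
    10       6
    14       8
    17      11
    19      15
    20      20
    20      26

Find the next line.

Column m — differences are 5, 4, 3, … (decreasing by 1 each time): 5, 10, 14, 17, 19, 20, 20 → 19.
For the column n, differences are 1, 2, 3, … (increasing by 1 each time): 5, 6, 8, 11, 15, 20, 26 → 33.
Combining the parts gives 19  33.

19  33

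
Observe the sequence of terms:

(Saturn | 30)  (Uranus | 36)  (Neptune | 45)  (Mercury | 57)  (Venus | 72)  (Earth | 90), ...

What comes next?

(Mars | 111)

Planet — runs through the planets Mercury→Neptune: Saturn, Uranus, Neptune, Mercury, Venus, Earth → Mars.
Second slot goes 30, 36, 45, 57, 72, 90 → 111 (differences are 6, 9, 12, … (increasing by 3 each time)).
Putting it together: (Mars | 111).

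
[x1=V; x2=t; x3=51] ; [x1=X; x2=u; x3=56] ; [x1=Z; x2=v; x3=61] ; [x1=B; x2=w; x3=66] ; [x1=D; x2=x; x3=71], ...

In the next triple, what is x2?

X2: letters move forward 1 place in the alphabet; t, u, v, w, x → y.

y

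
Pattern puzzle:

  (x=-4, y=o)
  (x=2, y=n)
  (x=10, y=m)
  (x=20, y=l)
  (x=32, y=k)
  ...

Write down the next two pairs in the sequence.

For the x, differences are 6, 8, 10, … (increasing by 2 each time): -4, 2, 10, 20, 32 → 46 → 62.
Y goes o, n, m, l, k → j → i (letters move back 1 place in the alphabet).
So the next two pairs are (x=46, y=j) and (x=62, y=i).

(x=46, y=j), (x=62, y=i)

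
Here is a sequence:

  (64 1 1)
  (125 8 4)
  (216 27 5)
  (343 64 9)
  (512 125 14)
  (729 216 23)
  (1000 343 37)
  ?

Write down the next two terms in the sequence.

(1331 512 60), (1728 729 97)

First entry: 64, 125, 216, 343, 512, 729, 1000 → 1331 → 1728 (perfect cubes: 4³, 5³, 6³, …).
Second entry: perfect cubes: 1³, 2³, 3³, …, so 1, 8, 27, 64, 125, 216, 343 → 512 → 729.
For the third entry, each term is the sum of the two before it: 1, 4, 5, 9, 14, 23, 37 → 60 → 97.
So the next two terms are (1331 512 60) and (1728 729 97).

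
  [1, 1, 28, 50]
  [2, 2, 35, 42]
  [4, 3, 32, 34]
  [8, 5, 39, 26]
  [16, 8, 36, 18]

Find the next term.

First component: ×2 each step, so 1, 2, 4, 8, 16 → 32.
Second component — each term is the sum of the two before it: 1, 2, 3, 5, 8 → 13.
Third component: alternating steps +7, −3, +7, −3, …; 28, 35, 32, 39, 36 → 43.
For the fourth component, −8 each step: 50, 42, 34, 26, 18 → 10.
Putting it together: [32, 13, 43, 10].

[32, 13, 43, 10]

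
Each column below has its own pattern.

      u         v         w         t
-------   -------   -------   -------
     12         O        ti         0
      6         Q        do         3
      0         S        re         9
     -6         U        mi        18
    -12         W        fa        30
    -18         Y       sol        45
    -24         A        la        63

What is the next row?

Column u goes 12, 6, 0, -6, -12, -18, -24 → -30 (−6 each step).
Column v — letters move forward 2 places in the alphabet, wrapping Z→A: O, Q, S, U, W, Y, A → C.
Column w: runs through the solfège scale do→ti; ti, do, re, mi, fa, sol, la → ti.
Column t: differences are 3, 6, 9, … (increasing by 3 each time), so 0, 3, 9, 18, 30, 45, 63 → 84.
Combining the parts gives -30  C  ti  84.

-30  C  ti  84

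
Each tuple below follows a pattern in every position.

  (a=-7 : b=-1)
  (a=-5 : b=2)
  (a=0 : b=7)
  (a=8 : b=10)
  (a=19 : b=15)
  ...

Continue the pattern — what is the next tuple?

(a=33 : b=18)

A: -7, -5, 0, 8, 19 → 33 (differences are 2, 5, 8, … (increasing by 3 each time)).
B goes -1, 2, 7, 10, 15 → 18 (alternating steps +3, +5, +3, +5, …).
Putting it together: (a=33 : b=18).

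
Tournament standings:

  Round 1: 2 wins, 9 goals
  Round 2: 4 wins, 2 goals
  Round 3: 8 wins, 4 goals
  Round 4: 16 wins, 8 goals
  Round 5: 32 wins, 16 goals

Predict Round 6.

Wins: ×2 each step, so 2, 4, 8, 16, 32 → 64.
Goals: 9, 2, 4, 8, 16 → 32 (always the previous value of the wins).
So the next record is 64 wins, 32 goals.

64 wins, 32 goals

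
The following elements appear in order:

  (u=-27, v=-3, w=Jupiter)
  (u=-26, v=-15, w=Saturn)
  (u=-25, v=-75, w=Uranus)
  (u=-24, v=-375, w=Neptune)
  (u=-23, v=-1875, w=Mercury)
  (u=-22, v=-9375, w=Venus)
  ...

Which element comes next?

U — +1 each step: -27, -26, -25, -24, -23, -22 → -21.
V: ×5 each step, so -3, -15, -75, -375, -1875, -9375 → -46875.
For the w, runs through the planets Mercury→Neptune: Jupiter, Saturn, Uranus, Neptune, Mercury, Venus → Earth.
Combining the parts gives (u=-21, v=-46875, w=Earth).

(u=-21, v=-46875, w=Earth)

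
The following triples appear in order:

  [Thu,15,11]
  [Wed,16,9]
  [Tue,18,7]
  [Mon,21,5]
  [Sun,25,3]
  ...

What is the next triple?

Day: runs backward through the weekdays Mon→Sun, so Thu, Wed, Tue, Mon, Sun → Sat.
For the second value, differences are 1, 2, 3, … (increasing by 1 each time): 15, 16, 18, 21, 25 → 30.
For the third value, −2 each step: 11, 9, 7, 5, 3 → 1.
So the next triple is [Sat,30,1].

[Sat,30,1]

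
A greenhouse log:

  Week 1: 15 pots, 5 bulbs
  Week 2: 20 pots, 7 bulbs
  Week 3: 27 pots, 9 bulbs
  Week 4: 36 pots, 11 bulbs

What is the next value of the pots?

47

Pots goes 15, 20, 27, 36 → 47 (differences are 5, 7, 9, … (increasing by 2 each time)).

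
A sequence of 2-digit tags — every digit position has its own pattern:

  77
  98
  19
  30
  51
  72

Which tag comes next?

93

First digit — +2 each step, mod 10: 7, 9, 1, 3, 5, 7 → 9.
For the second digit, +1 each step, mod 10: 7, 8, 9, 0, 1, 2 → 3.
Putting it together: 93.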